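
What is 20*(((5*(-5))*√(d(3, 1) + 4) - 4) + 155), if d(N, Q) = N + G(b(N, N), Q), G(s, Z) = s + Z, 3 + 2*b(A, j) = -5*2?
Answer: 3020 - 250*√6 ≈ 2407.6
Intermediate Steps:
b(A, j) = -13/2 (b(A, j) = -3/2 + (-5*2)/2 = -3/2 + (½)*(-10) = -3/2 - 5 = -13/2)
G(s, Z) = Z + s
d(N, Q) = -13/2 + N + Q (d(N, Q) = N + (Q - 13/2) = N + (-13/2 + Q) = -13/2 + N + Q)
20*(((5*(-5))*√(d(3, 1) + 4) - 4) + 155) = 20*(((5*(-5))*√((-13/2 + 3 + 1) + 4) - 4) + 155) = 20*((-25*√(-5/2 + 4) - 4) + 155) = 20*((-25*√6/2 - 4) + 155) = 20*((-4 - 25*√6/2) + 155) = 20*(151 - 25*√6/2) = 3020 - 250*√6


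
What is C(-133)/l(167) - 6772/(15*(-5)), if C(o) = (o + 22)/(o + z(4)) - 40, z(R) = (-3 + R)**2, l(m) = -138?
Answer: 4583201/50600 ≈ 90.577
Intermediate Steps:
C(o) = -40 + (22 + o)/(1 + o) (C(o) = (o + 22)/(o + (-3 + 4)**2) - 40 = (22 + o)/(o + 1**2) - 40 = (22 + o)/(o + 1) - 40 = (22 + o)/(1 + o) - 40 = -40 + (22 + o)/(1 + o))
C(-133)/l(167) - 6772/(15*(-5)) = (3*(-6 - 13*(-133))/(1 - 133))/(-138) - 6772/(15*(-5)) = (3*(-6 + 1729)/(-132))*(-1/138) - 6772/(-75) = (3*(-1/132)*1723)*(-1/138) - 6772*(-1/75) = -1723/44*(-1/138) + 6772/75 = 1723/6072 + 6772/75 = 4583201/50600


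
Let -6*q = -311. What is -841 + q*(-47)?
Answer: -19663/6 ≈ -3277.2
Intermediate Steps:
q = 311/6 (q = -1/6*(-311) = 311/6 ≈ 51.833)
-841 + q*(-47) = -841 + (311/6)*(-47) = -841 - 14617/6 = -19663/6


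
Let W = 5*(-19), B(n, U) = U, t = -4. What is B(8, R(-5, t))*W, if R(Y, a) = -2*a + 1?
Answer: -855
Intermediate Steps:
R(Y, a) = 1 - 2*a
W = -95
B(8, R(-5, t))*W = (1 - 2*(-4))*(-95) = (1 + 8)*(-95) = 9*(-95) = -855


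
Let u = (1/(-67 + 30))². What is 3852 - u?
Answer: 5273387/1369 ≈ 3852.0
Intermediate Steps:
u = 1/1369 (u = (1/(-37))² = (-1/37)² = 1/1369 ≈ 0.00073046)
3852 - u = 3852 - 1*1/1369 = 3852 - 1/1369 = 5273387/1369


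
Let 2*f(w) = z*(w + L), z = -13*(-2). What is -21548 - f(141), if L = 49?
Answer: -24018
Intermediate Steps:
z = 26
f(w) = 637 + 13*w (f(w) = (26*(w + 49))/2 = (26*(49 + w))/2 = (1274 + 26*w)/2 = 637 + 13*w)
-21548 - f(141) = -21548 - (637 + 13*141) = -21548 - (637 + 1833) = -21548 - 1*2470 = -21548 - 2470 = -24018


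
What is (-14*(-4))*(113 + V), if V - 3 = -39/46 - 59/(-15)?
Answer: 2300732/345 ≈ 6668.8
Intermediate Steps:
V = 4199/690 (V = 3 + (-39/46 - 59/(-15)) = 3 + (-39*1/46 - 59*(-1/15)) = 3 + (-39/46 + 59/15) = 3 + 2129/690 = 4199/690 ≈ 6.0855)
(-14*(-4))*(113 + V) = (-14*(-4))*(113 + 4199/690) = 56*(82169/690) = 2300732/345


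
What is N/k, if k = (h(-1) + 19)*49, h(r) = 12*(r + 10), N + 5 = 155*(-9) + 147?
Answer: -179/889 ≈ -0.20135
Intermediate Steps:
N = -1253 (N = -5 + (155*(-9) + 147) = -5 + (-1395 + 147) = -5 - 1248 = -1253)
h(r) = 120 + 12*r (h(r) = 12*(10 + r) = 120 + 12*r)
k = 6223 (k = ((120 + 12*(-1)) + 19)*49 = ((120 - 12) + 19)*49 = (108 + 19)*49 = 127*49 = 6223)
N/k = -1253/6223 = -1253*1/6223 = -179/889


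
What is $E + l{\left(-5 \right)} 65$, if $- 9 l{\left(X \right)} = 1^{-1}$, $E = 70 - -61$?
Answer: $\frac{1114}{9} \approx 123.78$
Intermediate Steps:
$E = 131$ ($E = 70 + 61 = 131$)
$l{\left(X \right)} = - \frac{1}{9}$ ($l{\left(X \right)} = - \frac{1}{9 \cdot 1} = \left(- \frac{1}{9}\right) 1 = - \frac{1}{9}$)
$E + l{\left(-5 \right)} 65 = 131 - \frac{65}{9} = \frac{1114}{9}$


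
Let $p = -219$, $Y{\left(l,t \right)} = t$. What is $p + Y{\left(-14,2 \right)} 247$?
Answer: $275$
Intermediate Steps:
$p + Y{\left(-14,2 \right)} 247 = -219 + 2 \cdot 247 = -219 + 494 = 275$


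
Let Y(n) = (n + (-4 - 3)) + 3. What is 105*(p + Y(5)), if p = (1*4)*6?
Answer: 2625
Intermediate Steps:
p = 24 (p = 4*6 = 24)
Y(n) = -4 + n (Y(n) = (n - 7) + 3 = (-7 + n) + 3 = -4 + n)
105*(p + Y(5)) = 105*(24 + (-4 + 5)) = 105*(24 + 1) = 105*25 = 2625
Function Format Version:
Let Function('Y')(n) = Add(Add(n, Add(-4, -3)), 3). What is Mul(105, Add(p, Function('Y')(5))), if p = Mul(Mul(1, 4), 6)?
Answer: 2625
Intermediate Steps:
p = 24 (p = Mul(4, 6) = 24)
Function('Y')(n) = Add(-4, n) (Function('Y')(n) = Add(Add(n, -7), 3) = Add(Add(-7, n), 3) = Add(-4, n))
Mul(105, Add(p, Function('Y')(5))) = Mul(105, Add(24, Add(-4, 5))) = Mul(105, Add(24, 1)) = Mul(105, 25) = 2625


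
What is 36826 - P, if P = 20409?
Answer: 16417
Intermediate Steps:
36826 - P = 36826 - 1*20409 = 36826 - 20409 = 16417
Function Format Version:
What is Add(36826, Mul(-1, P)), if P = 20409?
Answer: 16417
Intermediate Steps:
Add(36826, Mul(-1, P)) = Add(36826, Mul(-1, 20409)) = Add(36826, -20409) = 16417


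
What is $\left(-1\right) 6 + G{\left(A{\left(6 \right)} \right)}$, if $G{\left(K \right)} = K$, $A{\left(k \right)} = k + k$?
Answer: $6$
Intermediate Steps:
$A{\left(k \right)} = 2 k$
$\left(-1\right) 6 + G{\left(A{\left(6 \right)} \right)} = \left(-1\right) 6 + 2 \cdot 6 = -6 + 12 = 6$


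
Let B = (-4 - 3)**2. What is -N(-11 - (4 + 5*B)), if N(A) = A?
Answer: 260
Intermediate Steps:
B = 49 (B = (-7)**2 = 49)
-N(-11 - (4 + 5*B)) = -(-11 - (4 + 5*49)) = -(-11 - (4 + 245)) = -(-11 - 1*249) = -(-11 - 249) = -1*(-260) = 260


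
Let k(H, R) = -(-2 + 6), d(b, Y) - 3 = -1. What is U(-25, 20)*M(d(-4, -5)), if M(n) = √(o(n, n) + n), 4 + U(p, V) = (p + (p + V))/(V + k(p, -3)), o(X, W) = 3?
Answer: -47*√5/8 ≈ -13.137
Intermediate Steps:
d(b, Y) = 2 (d(b, Y) = 3 - 1 = 2)
k(H, R) = -4 (k(H, R) = -1*4 = -4)
U(p, V) = -4 + (V + 2*p)/(-4 + V) (U(p, V) = -4 + (p + (p + V))/(V - 4) = -4 + (p + (V + p))/(-4 + V) = -4 + (V + 2*p)/(-4 + V))
M(n) = √(3 + n)
U(-25, 20)*M(d(-4, -5)) = ((16 - 3*20 + 2*(-25))/(-4 + 20))*√(3 + 2) = ((16 - 60 - 50)/16)*√5 = ((1/16)*(-94))*√5 = -47*√5/8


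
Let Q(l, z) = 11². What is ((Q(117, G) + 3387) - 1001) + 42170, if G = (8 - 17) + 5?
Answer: 44677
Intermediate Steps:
G = -4 (G = -9 + 5 = -4)
Q(l, z) = 121
((Q(117, G) + 3387) - 1001) + 42170 = ((121 + 3387) - 1001) + 42170 = (3508 - 1001) + 42170 = 2507 + 42170 = 44677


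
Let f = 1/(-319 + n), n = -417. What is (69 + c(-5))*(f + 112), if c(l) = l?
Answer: 164862/23 ≈ 7167.9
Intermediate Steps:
f = -1/736 (f = 1/(-319 - 417) = 1/(-736) = -1/736 ≈ -0.0013587)
(69 + c(-5))*(f + 112) = (69 - 5)*(-1/736 + 112) = 64*(82431/736) = 164862/23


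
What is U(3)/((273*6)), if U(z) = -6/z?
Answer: -1/819 ≈ -0.0012210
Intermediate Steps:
U(3)/((273*6)) = (-6/3)/((273*6)) = -6*⅓/1638 = -2*1/1638 = -1/819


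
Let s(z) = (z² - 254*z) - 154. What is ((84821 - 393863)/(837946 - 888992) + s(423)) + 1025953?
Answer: 28006185099/25523 ≈ 1.0973e+6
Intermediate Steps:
s(z) = -154 + z² - 254*z
((84821 - 393863)/(837946 - 888992) + s(423)) + 1025953 = ((84821 - 393863)/(837946 - 888992) + (-154 + 423² - 254*423)) + 1025953 = (-309042/(-51046) + (-154 + 178929 - 107442)) + 1025953 = (-309042*(-1/51046) + 71333) + 1025953 = (154521/25523 + 71333) + 1025953 = 1820786680/25523 + 1025953 = 28006185099/25523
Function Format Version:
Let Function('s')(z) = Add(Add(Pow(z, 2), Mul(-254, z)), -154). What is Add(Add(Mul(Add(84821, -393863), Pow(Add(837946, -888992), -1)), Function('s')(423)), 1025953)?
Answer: Rational(28006185099, 25523) ≈ 1.0973e+6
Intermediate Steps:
Function('s')(z) = Add(-154, Pow(z, 2), Mul(-254, z))
Add(Add(Mul(Add(84821, -393863), Pow(Add(837946, -888992), -1)), Function('s')(423)), 1025953) = Add(Add(Mul(Add(84821, -393863), Pow(Add(837946, -888992), -1)), Add(-154, Pow(423, 2), Mul(-254, 423))), 1025953) = Add(Add(Mul(-309042, Pow(-51046, -1)), Add(-154, 178929, -107442)), 1025953) = Add(Add(Mul(-309042, Rational(-1, 51046)), 71333), 1025953) = Add(Add(Rational(154521, 25523), 71333), 1025953) = Add(Rational(1820786680, 25523), 1025953) = Rational(28006185099, 25523)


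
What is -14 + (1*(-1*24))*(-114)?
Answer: 2722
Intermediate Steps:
-14 + (1*(-1*24))*(-114) = -14 + (1*(-24))*(-114) = -14 - 24*(-114) = -14 + 2736 = 2722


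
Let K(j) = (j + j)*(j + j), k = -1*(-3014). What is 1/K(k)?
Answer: 1/36336784 ≈ 2.7520e-8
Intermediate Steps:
k = 3014
K(j) = 4*j² (K(j) = (2*j)*(2*j) = 4*j²)
1/K(k) = 1/(4*3014²) = 1/(4*9084196) = 1/36336784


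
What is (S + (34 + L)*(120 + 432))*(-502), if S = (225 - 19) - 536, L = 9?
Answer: -11749812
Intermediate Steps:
S = -330 (S = 206 - 536 = -330)
(S + (34 + L)*(120 + 432))*(-502) = (-330 + (34 + 9)*(120 + 432))*(-502) = (-330 + 43*552)*(-502) = (-330 + 23736)*(-502) = 23406*(-502) = -11749812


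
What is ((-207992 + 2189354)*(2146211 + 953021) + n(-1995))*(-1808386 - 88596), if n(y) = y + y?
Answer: -11648798334849438108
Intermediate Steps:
n(y) = 2*y
((-207992 + 2189354)*(2146211 + 953021) + n(-1995))*(-1808386 - 88596) = ((-207992 + 2189354)*(2146211 + 953021) + 2*(-1995))*(-1808386 - 88596) = (1981362*3099232 - 3990)*(-1896982) = (6140700513984 - 3990)*(-1896982) = 6140700509994*(-1896982) = -11648798334849438108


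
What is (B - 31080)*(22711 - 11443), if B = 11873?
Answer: -216424476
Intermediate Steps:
(B - 31080)*(22711 - 11443) = (11873 - 31080)*(22711 - 11443) = -19207*11268 = -216424476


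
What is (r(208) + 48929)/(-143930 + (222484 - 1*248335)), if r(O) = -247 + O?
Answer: -48890/169781 ≈ -0.28796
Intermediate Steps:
(r(208) + 48929)/(-143930 + (222484 - 1*248335)) = ((-247 + 208) + 48929)/(-143930 + (222484 - 1*248335)) = (-39 + 48929)/(-143930 + (222484 - 248335)) = 48890/(-143930 - 25851) = 48890/(-169781) = 48890*(-1/169781) = -48890/169781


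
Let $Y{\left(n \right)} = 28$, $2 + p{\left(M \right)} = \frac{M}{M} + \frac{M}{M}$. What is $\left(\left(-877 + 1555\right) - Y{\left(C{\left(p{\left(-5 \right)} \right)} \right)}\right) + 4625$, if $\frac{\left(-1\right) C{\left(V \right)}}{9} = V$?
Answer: $5275$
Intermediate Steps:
$p{\left(M \right)} = 0$ ($p{\left(M \right)} = -2 + \left(\frac{M}{M} + \frac{M}{M}\right) = -2 + \left(1 + 1\right) = -2 + 2 = 0$)
$C{\left(V \right)} = - 9 V$
$\left(\left(-877 + 1555\right) - Y{\left(C{\left(p{\left(-5 \right)} \right)} \right)}\right) + 4625 = \left(\left(-877 + 1555\right) - 28\right) + 4625 = \left(678 - 28\right) + 4625 = 650 + 4625 = 5275$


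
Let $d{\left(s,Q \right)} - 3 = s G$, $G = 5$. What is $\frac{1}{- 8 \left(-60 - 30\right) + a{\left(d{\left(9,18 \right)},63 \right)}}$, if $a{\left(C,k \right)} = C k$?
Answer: $\frac{1}{3744} \approx 0.00026709$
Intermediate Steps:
$d{\left(s,Q \right)} = 3 + 5 s$ ($d{\left(s,Q \right)} = 3 + s 5 = 3 + 5 s$)
$\frac{1}{- 8 \left(-60 - 30\right) + a{\left(d{\left(9,18 \right)},63 \right)}} = \frac{1}{- 8 \left(-60 - 30\right) + \left(3 + 5 \cdot 9\right) 63} = \frac{1}{\left(-8\right) \left(-90\right) + \left(3 + 45\right) 63} = \frac{1}{720 + 48 \cdot 63} = \frac{1}{720 + 3024} = \frac{1}{3744}$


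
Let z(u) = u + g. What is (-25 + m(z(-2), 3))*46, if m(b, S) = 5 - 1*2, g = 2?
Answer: -1012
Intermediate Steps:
z(u) = 2 + u (z(u) = u + 2 = 2 + u)
m(b, S) = 3 (m(b, S) = 5 - 2 = 3)
(-25 + m(z(-2), 3))*46 = (-25 + 3)*46 = -22*46 = -1012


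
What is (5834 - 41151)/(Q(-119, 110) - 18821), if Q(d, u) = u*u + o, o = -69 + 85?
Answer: 35317/6705 ≈ 5.2673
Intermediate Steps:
o = 16
Q(d, u) = 16 + u**2 (Q(d, u) = u*u + 16 = u**2 + 16 = 16 + u**2)
(5834 - 41151)/(Q(-119, 110) - 18821) = (5834 - 41151)/((16 + 110**2) - 18821) = -35317/((16 + 12100) - 18821) = -35317/(12116 - 18821) = -35317/(-6705) = -35317*(-1/6705) = 35317/6705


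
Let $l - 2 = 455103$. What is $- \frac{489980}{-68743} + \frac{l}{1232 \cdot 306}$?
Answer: $\frac{30857689025}{3702223008} \approx 8.3349$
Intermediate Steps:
$l = 455105$ ($l = 2 + 455103 = 455105$)
$- \frac{489980}{-68743} + \frac{l}{1232 \cdot 306} = - \frac{489980}{-68743} + \frac{455105}{1232 \cdot 306} = \left(-489980\right) \left(- \frac{1}{68743}\right) + \frac{455105}{376992} = \frac{489980}{68743} + 455105 \cdot \frac{1}{376992} = \frac{489980}{68743} + \frac{65015}{53856} = \frac{30857689025}{3702223008}$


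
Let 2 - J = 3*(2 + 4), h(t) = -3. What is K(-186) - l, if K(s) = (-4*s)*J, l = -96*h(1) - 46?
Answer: -12146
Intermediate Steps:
J = -16 (J = 2 - 3*(2 + 4) = 2 - 3*6 = 2 - 1*18 = 2 - 18 = -16)
l = 242 (l = -96*(-3) - 46 = 288 - 46 = 242)
K(s) = 64*s (K(s) = -4*s*(-16) = 64*s)
K(-186) - l = 64*(-186) - 1*242 = -11904 - 242 = -12146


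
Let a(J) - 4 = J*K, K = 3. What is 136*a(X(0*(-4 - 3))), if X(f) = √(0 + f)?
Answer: 544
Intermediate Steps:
X(f) = √f
a(J) = 4 + 3*J (a(J) = 4 + J*3 = 4 + 3*J)
136*a(X(0*(-4 - 3))) = 136*(4 + 3*√(0*(-4 - 3))) = 136*(4 + 3*√(0*(-7))) = 136*(4 + 3*√0) = 136*(4 + 3*0) = 136*(4 + 0) = 136*4 = 544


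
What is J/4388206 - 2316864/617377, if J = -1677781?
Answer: -11202699906421/2709177455662 ≈ -4.1351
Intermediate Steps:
J/4388206 - 2316864/617377 = -1677781/4388206 - 2316864/617377 = -11202699906421/2709177455662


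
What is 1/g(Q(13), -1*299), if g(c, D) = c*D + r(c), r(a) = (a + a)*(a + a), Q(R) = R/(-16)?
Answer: 64/15717 ≈ 0.0040720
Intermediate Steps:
Q(R) = -R/16 (Q(R) = R*(-1/16) = -R/16)
r(a) = 4*a² (r(a) = (2*a)*(2*a) = 4*a²)
g(c, D) = 4*c² + D*c (g(c, D) = c*D + 4*c² = D*c + 4*c² = 4*c² + D*c)
1/g(Q(13), -1*299) = 1/((-1/16*13)*(-1*299 + 4*(-1/16*13))) = 1/(-13*(-299 + 4*(-13/16))/16) = 1/(-13*(-299 - 13/4)/16) = 1/(-13/16*(-1209/4)) = 1/(15717/64) = 64/15717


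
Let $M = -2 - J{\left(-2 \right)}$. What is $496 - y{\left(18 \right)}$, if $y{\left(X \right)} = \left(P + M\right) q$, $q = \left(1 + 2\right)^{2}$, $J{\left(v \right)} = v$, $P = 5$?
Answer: $451$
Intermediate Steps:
$q = 9$ ($q = 3^{2} = 9$)
$M = 0$ ($M = -2 - -2 = -2 + 2 = 0$)
$y{\left(X \right)} = 45$ ($y{\left(X \right)} = \left(5 + 0\right) 9 = 5 \cdot 9 = 45$)
$496 - y{\left(18 \right)} = 496 - 45 = 451$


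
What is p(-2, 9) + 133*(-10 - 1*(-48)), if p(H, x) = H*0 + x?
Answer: 5063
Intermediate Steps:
p(H, x) = x (p(H, x) = 0 + x = x)
p(-2, 9) + 133*(-10 - 1*(-48)) = 9 + 133*(-10 - 1*(-48)) = 9 + 133*(-10 + 48) = 9 + 133*38 = 9 + 5054 = 5063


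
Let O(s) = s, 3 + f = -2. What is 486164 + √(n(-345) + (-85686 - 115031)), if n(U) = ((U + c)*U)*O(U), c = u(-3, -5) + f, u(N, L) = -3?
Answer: 486164 + 17*I*√146078 ≈ 4.8616e+5 + 6497.4*I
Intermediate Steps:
f = -5 (f = -3 - 2 = -5)
c = -8 (c = -3 - 5 = -8)
n(U) = U²*(-8 + U) (n(U) = ((U - 8)*U)*U = ((-8 + U)*U)*U = (U*(-8 + U))*U = U²*(-8 + U))
486164 + √(n(-345) + (-85686 - 115031)) = 486164 + √((-345)²*(-8 - 345) + (-85686 - 115031)) = 486164 + √(119025*(-353) - 200717) = 486164 + √(-42015825 - 200717) = 486164 + √(-42216542) = 486164 + 17*I*√146078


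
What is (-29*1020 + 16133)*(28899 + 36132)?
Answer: -874471857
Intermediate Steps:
(-29*1020 + 16133)*(28899 + 36132) = (-29580 + 16133)*65031 = -13447*65031 = -874471857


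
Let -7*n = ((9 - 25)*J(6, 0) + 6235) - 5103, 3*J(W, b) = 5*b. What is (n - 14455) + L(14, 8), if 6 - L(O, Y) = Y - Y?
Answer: -102275/7 ≈ -14611.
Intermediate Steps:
J(W, b) = 5*b/3 (J(W, b) = (5*b)/3 = 5*b/3)
L(O, Y) = 6 (L(O, Y) = 6 - (Y - Y) = 6 - 1*0 = 6 + 0 = 6)
n = -1132/7 (n = -(((9 - 25)*((5/3)*0) + 6235) - 5103)/7 = -((-16*0 + 6235) - 5103)/7 = -((0 + 6235) - 5103)/7 = -(6235 - 5103)/7 = -⅐*1132 = -1132/7 ≈ -161.71)
(n - 14455) + L(14, 8) = (-1132/7 - 14455) + 6 = -102317/7 + 6 = -102275/7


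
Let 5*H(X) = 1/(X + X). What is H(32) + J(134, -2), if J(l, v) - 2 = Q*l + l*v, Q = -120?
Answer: -5230719/320 ≈ -16346.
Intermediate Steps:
J(l, v) = 2 - 120*l + l*v (J(l, v) = 2 + (-120*l + l*v) = 2 - 120*l + l*v)
H(X) = 1/(10*X) (H(X) = 1/(5*(X + X)) = 1/(5*((2*X))) = (1/(2*X))/5 = 1/(10*X))
H(32) + J(134, -2) = (⅒)/32 + (2 - 120*134 + 134*(-2)) = (⅒)*(1/32) + (2 - 16080 - 268) = 1/320 - 16346 = -5230719/320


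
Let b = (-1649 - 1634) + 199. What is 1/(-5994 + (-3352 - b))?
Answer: -1/6262 ≈ -0.00015969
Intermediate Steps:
b = -3084 (b = -3283 + 199 = -3084)
1/(-5994 + (-3352 - b)) = 1/(-5994 + (-3352 - 1*(-3084))) = 1/(-5994 + (-3352 + 3084)) = 1/(-5994 - 268) = 1/(-6262) = -1/6262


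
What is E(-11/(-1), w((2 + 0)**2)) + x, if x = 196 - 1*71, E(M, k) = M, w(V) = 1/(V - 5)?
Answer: 136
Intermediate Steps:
w(V) = 1/(-5 + V)
x = 125 (x = 196 - 71 = 125)
E(-11/(-1), w((2 + 0)**2)) + x = -11/(-1) + 125 = -11*(-1) + 125 = 11 + 125 = 136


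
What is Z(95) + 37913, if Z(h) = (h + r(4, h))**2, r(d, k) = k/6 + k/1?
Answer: 2890093/36 ≈ 80280.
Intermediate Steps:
r(d, k) = 7*k/6 (r(d, k) = k*(1/6) + k*1 = k/6 + k = 7*k/6)
Z(h) = 169*h**2/36 (Z(h) = (h + 7*h/6)**2 = (13*h/6)**2 = 169*h**2/36)
Z(95) + 37913 = (169/36)*95**2 + 37913 = (169/36)*9025 + 37913 = 1525225/36 + 37913 = 2890093/36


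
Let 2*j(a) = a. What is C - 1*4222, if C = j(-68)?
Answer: -4256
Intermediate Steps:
j(a) = a/2
C = -34 (C = (½)*(-68) = -34)
C - 1*4222 = -34 - 1*4222 = -34 - 4222 = -4256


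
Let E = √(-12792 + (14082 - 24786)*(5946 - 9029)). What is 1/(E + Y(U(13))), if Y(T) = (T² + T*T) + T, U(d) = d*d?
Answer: 19097/1083090347 - 2*√8246910/3249271041 ≈ 1.5864e-5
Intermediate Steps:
U(d) = d²
Y(T) = T + 2*T² (Y(T) = (T² + T²) + T = 2*T² + T = T + 2*T²)
E = 2*√8246910 (E = √(-12792 - 10704*(-3083)) = √(-12792 + 33000432) = √32987640 = 2*√8246910 ≈ 5743.5)
1/(E + Y(U(13))) = 1/(2*√8246910 + 13²*(1 + 2*13²)) = 1/(2*√8246910 + 169*(1 + 2*169)) = 1/(2*√8246910 + 169*(1 + 338)) = 1/(2*√8246910 + 169*339) = 1/(2*√8246910 + 57291) = 1/(57291 + 2*√8246910)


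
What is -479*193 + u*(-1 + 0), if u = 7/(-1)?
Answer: -92440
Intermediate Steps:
u = -7 (u = 7*(-1) = -7)
-479*193 + u*(-1 + 0) = -479*193 - 7*(-1 + 0) = -92447 - 7*(-1) = -92447 + 7 = -92440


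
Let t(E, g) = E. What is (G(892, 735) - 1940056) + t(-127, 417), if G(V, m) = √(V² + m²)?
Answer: -1940183 + √1335889 ≈ -1.9390e+6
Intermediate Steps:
(G(892, 735) - 1940056) + t(-127, 417) = (√(892² + 735²) - 1940056) - 127 = (√(795664 + 540225) - 1940056) - 127 = (√1335889 - 1940056) - 127 = (-1940056 + √1335889) - 127 = -1940183 + √1335889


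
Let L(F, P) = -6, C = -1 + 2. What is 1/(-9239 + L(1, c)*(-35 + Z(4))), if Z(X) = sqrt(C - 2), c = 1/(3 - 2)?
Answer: -9029/81522877 + 6*I/81522877 ≈ -0.00011075 + 7.3599e-8*I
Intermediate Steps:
c = 1 (c = 1/1 = 1)
C = 1
Z(X) = I (Z(X) = sqrt(1 - 2) = sqrt(-1) = I)
1/(-9239 + L(1, c)*(-35 + Z(4))) = 1/(-9239 - 6*(-35 + I)) = 1/(-9239 + (210 - 6*I)) = 1/(-9029 - 6*I) = (-9029 + 6*I)/81522877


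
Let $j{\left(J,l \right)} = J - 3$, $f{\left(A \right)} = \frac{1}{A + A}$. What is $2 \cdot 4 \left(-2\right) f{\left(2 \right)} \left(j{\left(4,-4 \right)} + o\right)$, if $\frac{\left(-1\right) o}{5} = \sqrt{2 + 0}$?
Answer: $-4 + 20 \sqrt{2} \approx 24.284$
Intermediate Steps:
$o = - 5 \sqrt{2}$ ($o = - 5 \sqrt{2 + 0} = - 5 \sqrt{2} \approx -7.0711$)
$f{\left(A \right)} = \frac{1}{2 A}$
$j{\left(J,l \right)} = -3 + J$
$2 \cdot 4 \left(-2\right) f{\left(2 \right)} \left(j{\left(4,-4 \right)} + o\right) = 2 \cdot 4 \left(-2\right) \frac{1}{2 \cdot 2} \left(\left(-3 + 4\right) - 5 \sqrt{2}\right) = 8 \left(-2\right) \frac{1}{2} \cdot \frac{1}{2} \left(1 - 5 \sqrt{2}\right) = - 16 \frac{1 - 5 \sqrt{2}}{4} = - 16 \left(\frac{1}{4} - \frac{5 \sqrt{2}}{4}\right) = -4 + 20 \sqrt{2}$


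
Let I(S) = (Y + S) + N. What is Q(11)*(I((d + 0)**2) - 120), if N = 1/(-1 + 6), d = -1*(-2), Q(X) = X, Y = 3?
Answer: -6204/5 ≈ -1240.8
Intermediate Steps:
d = 2
N = 1/5 ≈ 0.20000
I(S) = 16/5 + S (I(S) = (3 + S) + 1/5 = 16/5 + S)
Q(11)*(I((d + 0)**2) - 120) = 11*((16/5 + (2 + 0)**2) - 120) = 11*((16/5 + 2**2) - 120) = 11*((16/5 + 4) - 120) = 11*(36/5 - 120) = 11*(-564/5) = -6204/5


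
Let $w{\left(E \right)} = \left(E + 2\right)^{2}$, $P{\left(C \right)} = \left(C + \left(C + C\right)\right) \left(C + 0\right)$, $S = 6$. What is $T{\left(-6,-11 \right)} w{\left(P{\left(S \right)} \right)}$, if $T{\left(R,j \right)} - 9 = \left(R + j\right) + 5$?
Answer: $-36300$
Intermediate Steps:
$T{\left(R,j \right)} = 14 + R + j$ ($T{\left(R,j \right)} = 9 + \left(\left(R + j\right) + 5\right) = 9 + \left(5 + R + j\right) = 14 + R + j$)
$P{\left(C \right)} = 3 C^{2}$ ($P{\left(C \right)} = \left(C + 2 C\right) C = 3 C C = 3 C^{2}$)
$w{\left(E \right)} = \left(2 + E\right)^{2}$
$T{\left(-6,-11 \right)} w{\left(P{\left(S \right)} \right)} = \left(14 - 6 - 11\right) \left(2 + 3 \cdot 6^{2}\right)^{2} = - 3 \left(2 + 3 \cdot 36\right)^{2} = - 3 \left(2 + 108\right)^{2} = - 3 \cdot 110^{2} = \left(-3\right) 12100 = -36300$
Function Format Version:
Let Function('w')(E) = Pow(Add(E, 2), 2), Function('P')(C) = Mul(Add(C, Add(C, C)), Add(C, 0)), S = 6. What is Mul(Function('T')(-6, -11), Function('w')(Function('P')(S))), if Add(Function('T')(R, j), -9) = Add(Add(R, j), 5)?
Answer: -36300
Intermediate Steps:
Function('T')(R, j) = Add(14, R, j) (Function('T')(R, j) = Add(9, Add(Add(R, j), 5)) = Add(9, Add(5, R, j)) = Add(14, R, j))
Function('P')(C) = Mul(3, Pow(C, 2)) (Function('P')(C) = Mul(Add(C, Mul(2, C)), C) = Mul(Mul(3, C), C) = Mul(3, Pow(C, 2)))
Function('w')(E) = Pow(Add(2, E), 2)
Mul(Function('T')(-6, -11), Function('w')(Function('P')(S))) = Mul(Add(14, -6, -11), Pow(Add(2, Mul(3, Pow(6, 2))), 2)) = Mul(-3, Pow(Add(2, Mul(3, 36)), 2)) = Mul(-3, Pow(Add(2, 108), 2)) = Mul(-3, Pow(110, 2)) = Mul(-3, 12100) = -36300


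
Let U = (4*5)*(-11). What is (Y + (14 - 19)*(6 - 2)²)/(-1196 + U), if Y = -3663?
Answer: 3743/1416 ≈ 2.6434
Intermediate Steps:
U = -220 (U = 20*(-11) = -220)
(Y + (14 - 19)*(6 - 2)²)/(-1196 + U) = (-3663 + (14 - 19)*(6 - 2)²)/(-1196 - 220) = (-3663 - 5*4²)/(-1416) = (-3663 - 5*16)*(-1/1416) = (-3663 - 80)*(-1/1416) = -3743*(-1/1416) = 3743/1416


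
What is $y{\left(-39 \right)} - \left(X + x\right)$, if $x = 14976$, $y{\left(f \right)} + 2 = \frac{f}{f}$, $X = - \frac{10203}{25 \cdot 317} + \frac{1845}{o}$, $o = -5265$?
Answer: $- \frac{13885530149}{927225} \approx -14975.0$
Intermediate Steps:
$X = - \frac{1518676}{927225}$ ($X = - \frac{10203}{25 \cdot 317} + \frac{1845}{-5265} = - \frac{10203}{7925} + 1845 \left(- \frac{1}{5265}\right) = \left(-10203\right) \frac{1}{7925} - \frac{41}{117} = - \frac{10203}{7925} - \frac{41}{117} = - \frac{1518676}{927225} \approx -1.6379$)
$y{\left(f \right)} = -1$ ($y{\left(f \right)} = -2 + \frac{f}{f} = -2 + 1 = -1$)
$y{\left(-39 \right)} - \left(X + x\right) = -1 - \left(- \frac{1518676}{927225} + 14976\right) = -1 - \frac{13884602924}{927225} = - \frac{13885530149}{927225}$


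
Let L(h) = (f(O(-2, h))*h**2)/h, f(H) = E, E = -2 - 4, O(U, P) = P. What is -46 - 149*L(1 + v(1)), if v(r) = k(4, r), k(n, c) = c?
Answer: 1742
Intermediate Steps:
v(r) = r
E = -6
f(H) = -6
L(h) = -6*h (L(h) = (-6*h**2)/h = -6*h)
-46 - 149*L(1 + v(1)) = -46 - (-894)*(1 + 1) = -46 - (-894)*2 = -46 - 149*(-12) = -46 + 1788 = 1742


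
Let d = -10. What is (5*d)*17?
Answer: -850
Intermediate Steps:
(5*d)*17 = (5*(-10))*17 = -50*17 = -850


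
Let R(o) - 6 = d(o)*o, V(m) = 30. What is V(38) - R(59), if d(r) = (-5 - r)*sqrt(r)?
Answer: 24 + 3776*sqrt(59) ≈ 29028.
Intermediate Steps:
d(r) = sqrt(r)*(-5 - r)
R(o) = 6 + o**(3/2)*(-5 - o) (R(o) = 6 + (sqrt(o)*(-5 - o))*o = 6 + o**(3/2)*(-5 - o))
V(38) - R(59) = 30 - (6 - 59**(3/2)*(5 + 59)) = 30 - (6 - 1*59*sqrt(59)*64) = 30 - (6 - 3776*sqrt(59)) = 30 + (-6 + 3776*sqrt(59)) = 24 + 3776*sqrt(59)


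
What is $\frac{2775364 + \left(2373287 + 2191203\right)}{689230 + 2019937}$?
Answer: $\frac{7339854}{2709167} \approx 2.7093$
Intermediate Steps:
$\frac{2775364 + \left(2373287 + 2191203\right)}{689230 + 2019937} = \frac{2775364 + 4564490}{2709167} = 7339854 \cdot \frac{1}{2709167} = \frac{7339854}{2709167}$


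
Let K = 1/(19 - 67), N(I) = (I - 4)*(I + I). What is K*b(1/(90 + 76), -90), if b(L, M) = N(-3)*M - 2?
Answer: 1891/24 ≈ 78.792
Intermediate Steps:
N(I) = 2*I*(-4 + I) (N(I) = (-4 + I)*(2*I) = 2*I*(-4 + I))
K = -1/48 (K = 1/(-48) = -1/48 ≈ -0.020833)
b(L, M) = -2 + 42*M (b(L, M) = (2*(-3)*(-4 - 3))*M - 2 = (2*(-3)*(-7))*M - 2 = 42*M - 2 = -2 + 42*M)
K*b(1/(90 + 76), -90) = -(-2 + 42*(-90))/48 = -(-2 - 3780)/48 = -1/48*(-3782) = 1891/24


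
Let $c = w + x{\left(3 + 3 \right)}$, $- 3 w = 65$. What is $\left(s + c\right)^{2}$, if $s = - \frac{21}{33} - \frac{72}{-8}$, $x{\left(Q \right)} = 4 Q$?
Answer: $\frac{124609}{1089} \approx 114.43$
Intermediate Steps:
$w = - \frac{65}{3}$ ($w = \left(- \frac{1}{3}\right) 65 = - \frac{65}{3} \approx -21.667$)
$c = \frac{7}{3}$ ($c = - \frac{65}{3} + 4 \left(3 + 3\right) = - \frac{65}{3} + 4 \cdot 6 = - \frac{65}{3} + 24 = \frac{7}{3} \approx 2.3333$)
$s = \frac{92}{11}$ ($s = \left(-21\right) \frac{1}{33} - -9 = - \frac{7}{11} + 9 = \frac{92}{11} \approx 8.3636$)
$\left(s + c\right)^{2} = \left(\frac{92}{11} + \frac{7}{3}\right)^{2} = \left(\frac{353}{33}\right)^{2} = \frac{124609}{1089}$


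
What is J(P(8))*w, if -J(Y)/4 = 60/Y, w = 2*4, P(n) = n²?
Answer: -30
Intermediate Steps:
w = 8
J(Y) = -240/Y
J(P(8))*w = -240/(8²)*8 = -240/64*8 = -240*1/64*8 = -15/4*8 = -30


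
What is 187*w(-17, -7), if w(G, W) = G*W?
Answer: 22253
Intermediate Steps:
187*w(-17, -7) = 187*(-17*(-7)) = 187*119 = 22253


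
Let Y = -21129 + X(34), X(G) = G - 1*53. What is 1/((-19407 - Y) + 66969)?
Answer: 1/68710 ≈ 1.4554e-5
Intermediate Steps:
X(G) = -53 + G (X(G) = G - 53 = -53 + G)
Y = -21148 (Y = -21129 + (-53 + 34) = -21129 - 19 = -21148)
1/((-19407 - Y) + 66969) = 1/((-19407 - 1*(-21148)) + 66969) = 1/((-19407 + 21148) + 66969) = 1/(1741 + 66969) = 1/68710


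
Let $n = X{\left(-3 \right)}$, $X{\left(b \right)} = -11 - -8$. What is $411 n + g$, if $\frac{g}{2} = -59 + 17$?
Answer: $-1317$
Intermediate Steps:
$X{\left(b \right)} = -3$ ($X{\left(b \right)} = -11 + 8 = -3$)
$n = -3$
$g = -84$ ($g = 2 \left(-59 + 17\right) = 2 \left(-42\right) = -84$)
$411 n + g = 411 \left(-3\right) - 84 = -1233 - 84 = -1317$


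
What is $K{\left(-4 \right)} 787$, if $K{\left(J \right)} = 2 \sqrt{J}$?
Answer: $3148 i \approx 3148.0 i$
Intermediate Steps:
$K{\left(-4 \right)} 787 = 2 \sqrt{-4} \cdot 787 = 2 \cdot 2 i 787 = 4 i 787 = 3148 i$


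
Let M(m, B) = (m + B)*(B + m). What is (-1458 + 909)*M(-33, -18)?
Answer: -1427949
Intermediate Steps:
M(m, B) = (B + m)² (M(m, B) = (B + m)*(B + m) = (B + m)²)
(-1458 + 909)*M(-33, -18) = (-1458 + 909)*(-18 - 33)² = -549*(-51)² = -549*2601 = -1427949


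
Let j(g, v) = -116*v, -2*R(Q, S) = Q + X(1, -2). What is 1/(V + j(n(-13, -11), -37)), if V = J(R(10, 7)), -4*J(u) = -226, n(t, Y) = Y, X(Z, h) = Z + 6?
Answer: 2/8697 ≈ 0.00022996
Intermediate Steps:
X(Z, h) = 6 + Z
R(Q, S) = -7/2 - Q/2 (R(Q, S) = -(Q + (6 + 1))/2 = -(Q + 7)/2 = -(7 + Q)/2 = -7/2 - Q/2)
J(u) = 113/2 (J(u) = -¼*(-226) = 113/2)
V = 113/2 ≈ 56.500
1/(V + j(n(-13, -11), -37)) = 1/(113/2 - 116*(-37)) = 1/(113/2 + 4292) = 1/(8697/2) = 2/8697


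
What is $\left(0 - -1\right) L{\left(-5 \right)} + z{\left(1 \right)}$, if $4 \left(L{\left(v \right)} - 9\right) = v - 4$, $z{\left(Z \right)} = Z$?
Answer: $\frac{31}{4} \approx 7.75$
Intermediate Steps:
$L{\left(v \right)} = 8 + \frac{v}{4}$ ($L{\left(v \right)} = 9 + \frac{v - 4}{4} = 9 + \frac{-4 + v}{4} = 9 + \left(-1 + \frac{v}{4}\right) = 8 + \frac{v}{4}$)
$\left(0 - -1\right) L{\left(-5 \right)} + z{\left(1 \right)} = \left(0 - -1\right) \left(8 + \frac{1}{4} \left(-5\right)\right) + 1 = \left(0 + 1\right) \left(8 - \frac{5}{4}\right) + 1 = 1 \cdot \frac{27}{4} + 1 = \frac{27}{4} + 1 = \frac{31}{4}$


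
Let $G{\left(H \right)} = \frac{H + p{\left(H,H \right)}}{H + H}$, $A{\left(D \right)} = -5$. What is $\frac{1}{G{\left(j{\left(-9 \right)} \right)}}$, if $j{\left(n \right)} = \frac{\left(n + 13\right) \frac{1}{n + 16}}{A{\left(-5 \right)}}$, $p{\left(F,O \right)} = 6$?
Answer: $- \frac{4}{103} \approx -0.038835$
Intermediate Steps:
$j{\left(n \right)} = - \frac{13 + n}{5 \left(16 + n\right)}$ ($j{\left(n \right)} = \frac{\left(n + 13\right) \frac{1}{n + 16}}{-5} = \frac{13 + n}{16 + n} \left(- \frac{1}{5}\right) = - \frac{13 + n}{5 \left(16 + n\right)}$)
$G{\left(H \right)} = \frac{6 + H}{2 H}$ ($G{\left(H \right)} = \frac{H + 6}{H + H} = \frac{6 + H}{2 H}$)
$\frac{1}{G{\left(j{\left(-9 \right)} \right)}} = \frac{1}{\frac{1}{2} \frac{1}{\frac{1}{5} \frac{1}{16 - 9} \left(-13 - -9\right)} \left(6 + \frac{-13 - -9}{5 \left(16 - 9\right)}\right)} = \frac{1}{\frac{1}{2} \frac{1}{\frac{1}{5} \cdot \frac{1}{7} \left(-13 + 9\right)} \left(6 + \frac{-13 + 9}{5 \cdot 7}\right)} = \frac{1}{\frac{1}{2} \frac{1}{\frac{1}{5} \cdot \frac{1}{7} \left(-4\right)} \left(6 + \frac{1}{5} \cdot \frac{1}{7} \left(-4\right)\right)} = \frac{1}{\frac{1}{2} \frac{1}{- \frac{4}{35}} \left(6 - \frac{4}{35}\right)} = \frac{1}{\frac{1}{2} \left(- \frac{35}{4}\right) \frac{206}{35}} = \frac{1}{- \frac{103}{4}} = - \frac{4}{103}$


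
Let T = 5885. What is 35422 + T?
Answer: 41307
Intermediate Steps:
35422 + T = 35422 + 5885 = 41307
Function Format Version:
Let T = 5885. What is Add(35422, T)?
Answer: 41307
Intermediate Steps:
Add(35422, T) = Add(35422, 5885) = 41307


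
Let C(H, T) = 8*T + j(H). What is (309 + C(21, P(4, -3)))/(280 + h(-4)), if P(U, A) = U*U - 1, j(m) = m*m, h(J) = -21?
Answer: 870/259 ≈ 3.3591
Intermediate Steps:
j(m) = m²
P(U, A) = -1 + U² (P(U, A) = U² - 1 = -1 + U²)
C(H, T) = H² + 8*T (C(H, T) = 8*T + H² = H² + 8*T)
(309 + C(21, P(4, -3)))/(280 + h(-4)) = (309 + (21² + 8*(-1 + 4²)))/(280 - 21) = (309 + (441 + 8*(-1 + 16)))/259 = (309 + (441 + 8*15))*(1/259) = (309 + (441 + 120))*(1/259) = (309 + 561)*(1/259) = 870*(1/259) = 870/259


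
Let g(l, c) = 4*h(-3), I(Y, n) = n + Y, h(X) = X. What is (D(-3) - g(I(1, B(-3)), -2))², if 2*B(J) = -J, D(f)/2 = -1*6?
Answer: 0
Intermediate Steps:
D(f) = -12 (D(f) = 2*(-1*6) = 2*(-6) = -12)
B(J) = -J/2 (B(J) = (-J)/2 = -J/2)
I(Y, n) = Y + n
g(l, c) = -12 (g(l, c) = 4*(-3) = -12)
(D(-3) - g(I(1, B(-3)), -2))² = (-12 - 1*(-12))² = (-12 + 12)² = 0² = 0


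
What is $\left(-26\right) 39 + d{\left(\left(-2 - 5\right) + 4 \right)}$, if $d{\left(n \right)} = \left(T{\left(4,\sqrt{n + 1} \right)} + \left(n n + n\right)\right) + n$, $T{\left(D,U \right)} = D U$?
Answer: $-1011 + 4 i \sqrt{2} \approx -1011.0 + 5.6569 i$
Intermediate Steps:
$d{\left(n \right)} = n^{2} + 2 n + 4 \sqrt{1 + n}$ ($d{\left(n \right)} = \left(4 \sqrt{n + 1} + \left(n n + n\right)\right) + n = \left(4 \sqrt{1 + n} + \left(n^{2} + n\right)\right) + n = \left(4 \sqrt{1 + n} + \left(n + n^{2}\right)\right) + n = \left(n + n^{2} + 4 \sqrt{1 + n}\right) + n = n^{2} + 2 n + 4 \sqrt{1 + n}$)
$\left(-26\right) 39 + d{\left(\left(-2 - 5\right) + 4 \right)} = \left(-26\right) 39 + \left(\left(\left(-2 - 5\right) + 4\right)^{2} + 2 \left(\left(-2 - 5\right) + 4\right) + 4 \sqrt{1 + \left(\left(-2 - 5\right) + 4\right)}\right) = -1014 + \left(\left(-7 + 4\right)^{2} + 2 \left(-7 + 4\right) + 4 \sqrt{1 + \left(-7 + 4\right)}\right) = -1014 + \left(\left(-3\right)^{2} + 2 \left(-3\right) + 4 \sqrt{1 - 3}\right) = -1014 + \left(9 - 6 + 4 \sqrt{-2}\right) = -1014 + \left(9 - 6 + 4 i \sqrt{2}\right) = -1014 + \left(3 + 4 i \sqrt{2}\right) = -1011 + 4 i \sqrt{2}$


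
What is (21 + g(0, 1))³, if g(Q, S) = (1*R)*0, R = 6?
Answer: 9261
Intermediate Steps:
g(Q, S) = 0 (g(Q, S) = (1*6)*0 = 6*0 = 0)
(21 + g(0, 1))³ = (21 + 0)³ = 21³ = 9261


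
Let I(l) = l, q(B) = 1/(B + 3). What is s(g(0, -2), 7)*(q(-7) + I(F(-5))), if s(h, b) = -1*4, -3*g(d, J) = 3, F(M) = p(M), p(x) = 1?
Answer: -3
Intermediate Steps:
F(M) = 1
g(d, J) = -1 (g(d, J) = -1/3*3 = -1)
s(h, b) = -4
q(B) = 1/(3 + B)
s(g(0, -2), 7)*(q(-7) + I(F(-5))) = -4*(1/(3 - 7) + 1) = -4*(1/(-4) + 1) = -4*(-1/4 + 1) = -4*3/4 = -3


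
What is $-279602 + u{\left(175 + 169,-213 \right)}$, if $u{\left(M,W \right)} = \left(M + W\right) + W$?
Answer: $-279684$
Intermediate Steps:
$u{\left(M,W \right)} = M + 2 W$
$-279602 + u{\left(175 + 169,-213 \right)} = -279602 + \left(\left(175 + 169\right) + 2 \left(-213\right)\right) = -279602 + \left(344 - 426\right) = -279602 - 82 = -279684$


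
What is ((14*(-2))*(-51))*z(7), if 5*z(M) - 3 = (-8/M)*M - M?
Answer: -17136/5 ≈ -3427.2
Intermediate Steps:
z(M) = -1 - M/5 (z(M) = ⅗ + ((-8/M)*M - M)/5 = ⅗ + (-8 - M)/5 = ⅗ + (-8/5 - M/5) = -1 - M/5)
((14*(-2))*(-51))*z(7) = ((14*(-2))*(-51))*(-1 - ⅕*7) = (-28*(-51))*(-1 - 7/5) = 1428*(-12/5) = -17136/5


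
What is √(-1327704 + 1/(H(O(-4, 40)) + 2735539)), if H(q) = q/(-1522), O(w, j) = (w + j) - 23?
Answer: I*√23015286603707317200063510/4163490345 ≈ 1152.3*I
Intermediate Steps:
O(w, j) = -23 + j + w (O(w, j) = (j + w) - 23 = -23 + j + w)
H(q) = -q/1522 (H(q) = q*(-1/1522) = -q/1522)
√(-1327704 + 1/(H(O(-4, 40)) + 2735539)) = √(-1327704 + 1/(-(-23 + 40 - 4)/1522 + 2735539)) = √(-1327704 + 1/(-1/1522*13 + 2735539)) = √(-1327704 + 1/(-13/1522 + 2735539)) = √(-1327704 + 1/(4163490345/1522)) = √(-1327704 + 1522/4163490345) = √(-5527882785016358/4163490345) = I*√23015286603707317200063510/4163490345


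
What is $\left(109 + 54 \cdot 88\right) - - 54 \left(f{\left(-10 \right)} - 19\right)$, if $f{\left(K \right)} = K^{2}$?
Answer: $9235$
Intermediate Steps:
$\left(109 + 54 \cdot 88\right) - - 54 \left(f{\left(-10 \right)} - 19\right) = \left(109 + 54 \cdot 88\right) - - 54 \left(\left(-10\right)^{2} - 19\right) = \left(109 + 4752\right) - - 54 \left(100 - 19\right) = 4861 - \left(-54\right) 81 = 4861 - -4374 = 4861 + 4374 = 9235$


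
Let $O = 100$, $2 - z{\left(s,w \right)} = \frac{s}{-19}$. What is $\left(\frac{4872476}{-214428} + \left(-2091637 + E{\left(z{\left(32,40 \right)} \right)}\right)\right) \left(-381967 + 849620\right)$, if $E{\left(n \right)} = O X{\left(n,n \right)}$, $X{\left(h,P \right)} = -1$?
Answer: $- \frac{52439316769377134}{53607} \approx -9.7822 \cdot 10^{11}$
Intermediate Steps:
$z{\left(s,w \right)} = 2 + \frac{s}{19}$ ($z{\left(s,w \right)} = 2 - \frac{s}{-19} = 2 - s \left(- \frac{1}{19}\right) = 2 - - \frac{s}{19} = 2 + \frac{s}{19}$)
$E{\left(n \right)} = -100$ ($E{\left(n \right)} = 100 \left(-1\right) = -100$)
$\left(\frac{4872476}{-214428} + \left(-2091637 + E{\left(z{\left(32,40 \right)} \right)}\right)\right) \left(-381967 + 849620\right) = \left(\frac{4872476}{-214428} - 2091737\right) \left(-381967 + 849620\right) = \left(4872476 \left(- \frac{1}{214428}\right) - 2091737\right) 467653 = \left(- \frac{1218119}{53607} - 2091737\right) 467653 = \left(- \frac{112132963478}{53607}\right) 467653 = - \frac{52439316769377134}{53607}$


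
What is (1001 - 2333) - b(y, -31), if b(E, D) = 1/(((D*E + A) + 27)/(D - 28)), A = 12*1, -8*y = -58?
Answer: -989912/743 ≈ -1332.3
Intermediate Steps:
y = 29/4 (y = -⅛*(-58) = 29/4 ≈ 7.2500)
A = 12
b(E, D) = (-28 + D)/(39 + D*E) (b(E, D) = 1/(((D*E + 12) + 27)/(D - 28)) = 1/(((12 + D*E) + 27)/(-28 + D)) = 1/((39 + D*E)/(-28 + D)) = (-28 + D)/(39 + D*E))
(1001 - 2333) - b(y, -31) = (1001 - 2333) - (-28 - 31)/(39 - 31*29/4) = -1332 - (-59)/(39 - 899/4) = -1332 - (-59)/(-743/4) = -1332 - (-4)*(-59)/743 = -1332 - 1*236/743 = -1332 - 236/743 = -989912/743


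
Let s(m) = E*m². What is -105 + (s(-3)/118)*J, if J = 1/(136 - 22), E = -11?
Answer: -470853/4484 ≈ -105.01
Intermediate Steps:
s(m) = -11*m²
J = 1/114 ≈ 0.0087719
-105 + (s(-3)/118)*J = -105 + (-11*(-3)²/118)*(1/114) = -105 + (-11*9*(1/118))*(1/114) = -105 - 99*1/118*(1/114) = -105 - 99/118*1/114 = -105 - 33/4484 = -470853/4484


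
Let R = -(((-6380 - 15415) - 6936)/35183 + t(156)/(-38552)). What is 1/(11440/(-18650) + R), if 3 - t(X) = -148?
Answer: 2529639404840/523959002121 ≈ 4.8279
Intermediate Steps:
t(X) = 151 (t(X) = 3 - 1*(-148) = 3 + 148 = 151)
R = 1112950145/1356375016 (R = -(((-6380 - 15415) - 6936)/35183 + 151/(-38552)) = -((-21795 - 6936)*(1/35183) + 151*(-1/38552)) = -(-28731*1/35183 - 151/38552) = -(-28731/35183 - 151/38552) = -1*(-1112950145/1356375016) = 1112950145/1356375016 ≈ 0.82053)
1/(11440/(-18650) + R) = 1/(11440/(-18650) + 1112950145/1356375016) = 1/(11440*(-1/18650) + 1112950145/1356375016) = 1/(-1144/1865 + 1112950145/1356375016) = 1/(523959002121/2529639404840) = 2529639404840/523959002121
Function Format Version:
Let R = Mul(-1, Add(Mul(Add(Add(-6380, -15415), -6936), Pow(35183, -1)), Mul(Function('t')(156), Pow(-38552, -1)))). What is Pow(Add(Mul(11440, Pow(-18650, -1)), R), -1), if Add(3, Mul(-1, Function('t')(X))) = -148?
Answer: Rational(2529639404840, 523959002121) ≈ 4.8279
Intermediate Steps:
Function('t')(X) = 151 (Function('t')(X) = Add(3, Mul(-1, -148)) = Add(3, 148) = 151)
R = Rational(1112950145, 1356375016) (R = Mul(-1, Add(Mul(Add(Add(-6380, -15415), -6936), Pow(35183, -1)), Mul(151, Pow(-38552, -1)))) = Mul(-1, Add(Mul(Add(-21795, -6936), Rational(1, 35183)), Mul(151, Rational(-1, 38552)))) = Mul(-1, Add(Mul(-28731, Rational(1, 35183)), Rational(-151, 38552))) = Mul(-1, Add(Rational(-28731, 35183), Rational(-151, 38552))) = Mul(-1, Rational(-1112950145, 1356375016)) = Rational(1112950145, 1356375016) ≈ 0.82053)
Pow(Add(Mul(11440, Pow(-18650, -1)), R), -1) = Pow(Add(Mul(11440, Pow(-18650, -1)), Rational(1112950145, 1356375016)), -1) = Pow(Add(Mul(11440, Rational(-1, 18650)), Rational(1112950145, 1356375016)), -1) = Pow(Add(Rational(-1144, 1865), Rational(1112950145, 1356375016)), -1) = Pow(Rational(523959002121, 2529639404840), -1) = Rational(2529639404840, 523959002121)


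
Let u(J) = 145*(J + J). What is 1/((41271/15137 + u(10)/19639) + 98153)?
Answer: 297275543/29179340790548 ≈ 1.0188e-5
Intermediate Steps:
u(J) = 290*J (u(J) = 145*(2*J) = 290*J)
1/((41271/15137 + u(10)/19639) + 98153) = 1/((41271/15137 + (290*10)/19639) + 98153) = 1/((41271*(1/15137) + 2900*(1/19639)) + 98153) = 1/((41271/15137 + 2900/19639) + 98153) = 1/(854418469/297275543 + 98153) = 1/(29179340790548/297275543) = 297275543/29179340790548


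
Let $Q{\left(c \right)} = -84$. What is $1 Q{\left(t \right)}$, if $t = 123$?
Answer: $-84$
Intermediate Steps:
$1 Q{\left(t \right)} = 1 \left(-84\right) = -84$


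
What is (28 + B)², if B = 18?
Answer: 2116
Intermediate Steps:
(28 + B)² = (28 + 18)² = 46² = 2116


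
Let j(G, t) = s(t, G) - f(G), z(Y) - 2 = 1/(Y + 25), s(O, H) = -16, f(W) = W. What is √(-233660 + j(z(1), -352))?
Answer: I*√157966354/26 ≈ 483.4*I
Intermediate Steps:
z(Y) = 2 + 1/(25 + Y) (z(Y) = 2 + 1/(Y + 25) = 2 + 1/(25 + Y))
j(G, t) = -16 - G
√(-233660 + j(z(1), -352)) = √(-233660 + (-16 - (51 + 2*1)/(25 + 1))) = √(-233660 + (-16 - (51 + 2)/26)) = √(-233660 + (-16 - 53/26)) = √(-233660 - 469/26) = √(-6075629/26) = I*√157966354/26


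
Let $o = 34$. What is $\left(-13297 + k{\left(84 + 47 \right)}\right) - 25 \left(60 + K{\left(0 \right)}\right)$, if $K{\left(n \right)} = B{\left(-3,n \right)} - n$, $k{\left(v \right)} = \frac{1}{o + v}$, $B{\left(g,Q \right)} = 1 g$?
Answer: $- \frac{2429129}{165} \approx -14722.0$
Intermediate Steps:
$B{\left(g,Q \right)} = g$
$k{\left(v \right)} = \frac{1}{34 + v}$
$K{\left(n \right)} = -3 - n$
$\left(-13297 + k{\left(84 + 47 \right)}\right) - 25 \left(60 + K{\left(0 \right)}\right) = \left(-13297 + \frac{1}{34 + \left(84 + 47\right)}\right) - 25 \left(60 - 3\right) = \left(-13297 + \frac{1}{34 + 131}\right) - 25 \left(60 + \left(-3 + 0\right)\right) = \left(-13297 + \frac{1}{165}\right) - 25 \left(60 - 3\right) = \left(-13297 + \frac{1}{165}\right) - 1425 = - \frac{2194004}{165} - 1425 = - \frac{2429129}{165}$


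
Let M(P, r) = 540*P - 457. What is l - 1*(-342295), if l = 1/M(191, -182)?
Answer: 35147877486/102683 ≈ 3.4230e+5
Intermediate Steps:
M(P, r) = -457 + 540*P
l = 1/102683 (l = 1/(-457 + 540*191) = 1/(-457 + 103140) = 1/102683 ≈ 9.7387e-6)
l - 1*(-342295) = 1/102683 - 1*(-342295) = 1/102683 + 342295 = 35147877486/102683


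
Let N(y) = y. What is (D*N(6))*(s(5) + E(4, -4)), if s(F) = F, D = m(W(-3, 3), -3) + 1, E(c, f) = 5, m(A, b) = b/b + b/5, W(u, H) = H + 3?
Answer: 84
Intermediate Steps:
W(u, H) = 3 + H
m(A, b) = 1 + b/5 (m(A, b) = 1 + b*(1/5) = 1 + b/5)
D = 7/5 (D = (1 + (1/5)*(-3)) + 1 = (1 - 3/5) + 1 = 2/5 + 1 = 7/5 ≈ 1.4000)
(D*N(6))*(s(5) + E(4, -4)) = ((7/5)*6)*(5 + 5) = (42/5)*10 = 84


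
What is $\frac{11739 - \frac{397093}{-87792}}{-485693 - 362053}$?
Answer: $- \frac{1030987381}{74425316832} \approx -0.013853$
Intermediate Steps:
$\frac{11739 - \frac{397093}{-87792}}{-485693 - 362053} = \frac{11739 - - \frac{397093}{87792}}{-847746} = \left(11739 + \frac{397093}{87792}\right) \left(- \frac{1}{847746}\right) = \frac{1030987381}{87792} \left(- \frac{1}{847746}\right) = - \frac{1030987381}{74425316832}$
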